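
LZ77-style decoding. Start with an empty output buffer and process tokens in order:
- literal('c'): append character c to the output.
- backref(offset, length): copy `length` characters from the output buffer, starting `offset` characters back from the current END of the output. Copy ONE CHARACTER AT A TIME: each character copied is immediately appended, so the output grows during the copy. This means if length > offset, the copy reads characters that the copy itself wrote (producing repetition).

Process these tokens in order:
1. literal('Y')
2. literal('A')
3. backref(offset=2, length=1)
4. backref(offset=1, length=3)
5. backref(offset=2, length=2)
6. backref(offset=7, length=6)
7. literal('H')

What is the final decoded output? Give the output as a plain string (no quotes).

Token 1: literal('Y'). Output: "Y"
Token 2: literal('A'). Output: "YA"
Token 3: backref(off=2, len=1). Copied 'Y' from pos 0. Output: "YAY"
Token 4: backref(off=1, len=3) (overlapping!). Copied 'YYY' from pos 2. Output: "YAYYYY"
Token 5: backref(off=2, len=2). Copied 'YY' from pos 4. Output: "YAYYYYYY"
Token 6: backref(off=7, len=6). Copied 'AYYYYY' from pos 1. Output: "YAYYYYYYAYYYYY"
Token 7: literal('H'). Output: "YAYYYYYYAYYYYYH"

Answer: YAYYYYYYAYYYYYH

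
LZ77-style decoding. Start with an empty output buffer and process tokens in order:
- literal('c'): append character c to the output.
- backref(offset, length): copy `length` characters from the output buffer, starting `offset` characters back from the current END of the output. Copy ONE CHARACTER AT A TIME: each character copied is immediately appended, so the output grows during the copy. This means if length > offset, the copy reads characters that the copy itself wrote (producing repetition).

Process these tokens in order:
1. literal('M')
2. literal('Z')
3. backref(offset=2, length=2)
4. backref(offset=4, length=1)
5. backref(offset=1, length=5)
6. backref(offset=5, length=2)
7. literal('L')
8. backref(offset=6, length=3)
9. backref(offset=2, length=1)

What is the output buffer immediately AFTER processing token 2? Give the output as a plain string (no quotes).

Token 1: literal('M'). Output: "M"
Token 2: literal('Z'). Output: "MZ"

Answer: MZ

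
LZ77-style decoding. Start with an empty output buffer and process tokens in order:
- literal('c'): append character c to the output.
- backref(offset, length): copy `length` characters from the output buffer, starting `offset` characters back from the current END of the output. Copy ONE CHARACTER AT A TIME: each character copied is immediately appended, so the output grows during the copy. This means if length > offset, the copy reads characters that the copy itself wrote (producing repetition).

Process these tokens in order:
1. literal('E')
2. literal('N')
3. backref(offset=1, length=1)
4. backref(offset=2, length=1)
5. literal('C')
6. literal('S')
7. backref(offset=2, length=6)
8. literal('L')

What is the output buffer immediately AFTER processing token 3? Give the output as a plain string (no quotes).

Token 1: literal('E'). Output: "E"
Token 2: literal('N'). Output: "EN"
Token 3: backref(off=1, len=1). Copied 'N' from pos 1. Output: "ENN"

Answer: ENN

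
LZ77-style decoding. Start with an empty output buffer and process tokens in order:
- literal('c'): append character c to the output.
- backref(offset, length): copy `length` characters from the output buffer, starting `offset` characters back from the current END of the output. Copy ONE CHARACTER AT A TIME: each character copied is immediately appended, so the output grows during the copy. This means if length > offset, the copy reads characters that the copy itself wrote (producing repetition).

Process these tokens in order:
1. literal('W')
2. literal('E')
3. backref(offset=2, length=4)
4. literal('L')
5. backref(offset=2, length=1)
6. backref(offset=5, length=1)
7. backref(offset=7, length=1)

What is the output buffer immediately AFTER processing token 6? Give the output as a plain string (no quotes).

Token 1: literal('W'). Output: "W"
Token 2: literal('E'). Output: "WE"
Token 3: backref(off=2, len=4) (overlapping!). Copied 'WEWE' from pos 0. Output: "WEWEWE"
Token 4: literal('L'). Output: "WEWEWEL"
Token 5: backref(off=2, len=1). Copied 'E' from pos 5. Output: "WEWEWELE"
Token 6: backref(off=5, len=1). Copied 'E' from pos 3. Output: "WEWEWELEE"

Answer: WEWEWELEE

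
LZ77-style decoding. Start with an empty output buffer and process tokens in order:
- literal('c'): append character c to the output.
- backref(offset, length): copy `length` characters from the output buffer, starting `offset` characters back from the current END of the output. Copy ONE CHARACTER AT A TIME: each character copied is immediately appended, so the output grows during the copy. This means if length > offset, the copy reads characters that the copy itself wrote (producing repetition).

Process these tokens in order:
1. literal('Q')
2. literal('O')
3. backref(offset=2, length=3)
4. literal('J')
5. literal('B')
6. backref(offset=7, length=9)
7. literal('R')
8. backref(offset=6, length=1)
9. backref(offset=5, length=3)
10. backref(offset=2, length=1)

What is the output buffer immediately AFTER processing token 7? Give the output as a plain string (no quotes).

Token 1: literal('Q'). Output: "Q"
Token 2: literal('O'). Output: "QO"
Token 3: backref(off=2, len=3) (overlapping!). Copied 'QOQ' from pos 0. Output: "QOQOQ"
Token 4: literal('J'). Output: "QOQOQJ"
Token 5: literal('B'). Output: "QOQOQJB"
Token 6: backref(off=7, len=9) (overlapping!). Copied 'QOQOQJBQO' from pos 0. Output: "QOQOQJBQOQOQJBQO"
Token 7: literal('R'). Output: "QOQOQJBQOQOQJBQOR"

Answer: QOQOQJBQOQOQJBQOR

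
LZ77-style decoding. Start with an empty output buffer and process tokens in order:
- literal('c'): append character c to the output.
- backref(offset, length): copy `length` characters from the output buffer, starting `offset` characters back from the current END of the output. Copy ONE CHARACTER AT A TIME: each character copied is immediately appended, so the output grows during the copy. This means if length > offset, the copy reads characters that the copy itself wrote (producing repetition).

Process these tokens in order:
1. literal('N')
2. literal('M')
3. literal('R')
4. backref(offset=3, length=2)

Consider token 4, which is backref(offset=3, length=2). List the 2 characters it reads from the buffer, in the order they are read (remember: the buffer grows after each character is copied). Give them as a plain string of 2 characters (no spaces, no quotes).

Answer: NM

Derivation:
Token 1: literal('N'). Output: "N"
Token 2: literal('M'). Output: "NM"
Token 3: literal('R'). Output: "NMR"
Token 4: backref(off=3, len=2). Buffer before: "NMR" (len 3)
  byte 1: read out[0]='N', append. Buffer now: "NMRN"
  byte 2: read out[1]='M', append. Buffer now: "NMRNM"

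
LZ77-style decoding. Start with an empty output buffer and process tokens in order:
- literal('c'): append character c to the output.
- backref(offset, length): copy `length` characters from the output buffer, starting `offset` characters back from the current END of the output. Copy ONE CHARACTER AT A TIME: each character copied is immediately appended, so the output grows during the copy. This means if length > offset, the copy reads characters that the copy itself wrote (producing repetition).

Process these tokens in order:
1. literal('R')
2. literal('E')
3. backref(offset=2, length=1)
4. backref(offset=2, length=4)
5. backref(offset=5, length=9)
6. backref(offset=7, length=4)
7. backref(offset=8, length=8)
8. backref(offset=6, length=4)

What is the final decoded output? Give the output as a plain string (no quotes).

Answer: RERERERRERERRERERERRRERERERRRERE

Derivation:
Token 1: literal('R'). Output: "R"
Token 2: literal('E'). Output: "RE"
Token 3: backref(off=2, len=1). Copied 'R' from pos 0. Output: "RER"
Token 4: backref(off=2, len=4) (overlapping!). Copied 'ERER' from pos 1. Output: "RERERER"
Token 5: backref(off=5, len=9) (overlapping!). Copied 'RERERRERE' from pos 2. Output: "RERERERRERERRERE"
Token 6: backref(off=7, len=4). Copied 'RERR' from pos 9. Output: "RERERERRERERRERERERR"
Token 7: backref(off=8, len=8). Copied 'RERERERR' from pos 12. Output: "RERERERRERERRERERERRRERERERR"
Token 8: backref(off=6, len=4). Copied 'RERE' from pos 22. Output: "RERERERRERERRERERERRRERERERRRERE"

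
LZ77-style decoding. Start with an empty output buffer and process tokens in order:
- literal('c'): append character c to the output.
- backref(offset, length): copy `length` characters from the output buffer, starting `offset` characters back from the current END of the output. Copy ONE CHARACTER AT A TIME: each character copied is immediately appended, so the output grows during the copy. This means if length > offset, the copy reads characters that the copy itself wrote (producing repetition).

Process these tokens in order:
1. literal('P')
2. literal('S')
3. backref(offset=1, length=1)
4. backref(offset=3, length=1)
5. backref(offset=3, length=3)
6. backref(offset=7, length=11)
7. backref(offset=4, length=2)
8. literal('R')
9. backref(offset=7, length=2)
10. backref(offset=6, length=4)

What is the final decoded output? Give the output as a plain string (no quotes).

Answer: PSSPSSPPSSPSSPPSSPPSRPSPPSR

Derivation:
Token 1: literal('P'). Output: "P"
Token 2: literal('S'). Output: "PS"
Token 3: backref(off=1, len=1). Copied 'S' from pos 1. Output: "PSS"
Token 4: backref(off=3, len=1). Copied 'P' from pos 0. Output: "PSSP"
Token 5: backref(off=3, len=3). Copied 'SSP' from pos 1. Output: "PSSPSSP"
Token 6: backref(off=7, len=11) (overlapping!). Copied 'PSSPSSPPSSP' from pos 0. Output: "PSSPSSPPSSPSSPPSSP"
Token 7: backref(off=4, len=2). Copied 'PS' from pos 14. Output: "PSSPSSPPSSPSSPPSSPPS"
Token 8: literal('R'). Output: "PSSPSSPPSSPSSPPSSPPSR"
Token 9: backref(off=7, len=2). Copied 'PS' from pos 14. Output: "PSSPSSPPSSPSSPPSSPPSRPS"
Token 10: backref(off=6, len=4). Copied 'PPSR' from pos 17. Output: "PSSPSSPPSSPSSPPSSPPSRPSPPSR"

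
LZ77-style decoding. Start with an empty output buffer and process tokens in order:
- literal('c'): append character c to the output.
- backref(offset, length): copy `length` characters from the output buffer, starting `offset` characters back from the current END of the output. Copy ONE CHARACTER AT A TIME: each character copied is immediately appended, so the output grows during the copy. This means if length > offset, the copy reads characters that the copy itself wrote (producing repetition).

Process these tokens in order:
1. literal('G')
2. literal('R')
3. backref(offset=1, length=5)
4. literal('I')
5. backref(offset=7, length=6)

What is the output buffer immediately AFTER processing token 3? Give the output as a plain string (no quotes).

Token 1: literal('G'). Output: "G"
Token 2: literal('R'). Output: "GR"
Token 3: backref(off=1, len=5) (overlapping!). Copied 'RRRRR' from pos 1. Output: "GRRRRRR"

Answer: GRRRRRR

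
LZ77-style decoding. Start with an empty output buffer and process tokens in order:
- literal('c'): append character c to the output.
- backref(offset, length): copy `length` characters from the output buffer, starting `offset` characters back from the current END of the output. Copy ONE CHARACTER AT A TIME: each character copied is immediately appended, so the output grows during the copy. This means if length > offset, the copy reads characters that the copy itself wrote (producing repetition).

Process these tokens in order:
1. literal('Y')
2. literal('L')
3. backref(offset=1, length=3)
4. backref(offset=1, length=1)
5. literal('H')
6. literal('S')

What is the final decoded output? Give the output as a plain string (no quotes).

Answer: YLLLLLHS

Derivation:
Token 1: literal('Y'). Output: "Y"
Token 2: literal('L'). Output: "YL"
Token 3: backref(off=1, len=3) (overlapping!). Copied 'LLL' from pos 1. Output: "YLLLL"
Token 4: backref(off=1, len=1). Copied 'L' from pos 4. Output: "YLLLLL"
Token 5: literal('H'). Output: "YLLLLLH"
Token 6: literal('S'). Output: "YLLLLLHS"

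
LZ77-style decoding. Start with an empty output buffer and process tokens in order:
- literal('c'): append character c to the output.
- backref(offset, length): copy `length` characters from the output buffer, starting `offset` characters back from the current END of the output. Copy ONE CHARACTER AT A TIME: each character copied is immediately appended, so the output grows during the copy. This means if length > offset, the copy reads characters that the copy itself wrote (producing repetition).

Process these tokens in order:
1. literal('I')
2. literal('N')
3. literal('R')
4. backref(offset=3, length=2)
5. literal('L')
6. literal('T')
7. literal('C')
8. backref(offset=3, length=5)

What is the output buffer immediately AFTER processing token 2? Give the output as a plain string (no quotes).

Token 1: literal('I'). Output: "I"
Token 2: literal('N'). Output: "IN"

Answer: IN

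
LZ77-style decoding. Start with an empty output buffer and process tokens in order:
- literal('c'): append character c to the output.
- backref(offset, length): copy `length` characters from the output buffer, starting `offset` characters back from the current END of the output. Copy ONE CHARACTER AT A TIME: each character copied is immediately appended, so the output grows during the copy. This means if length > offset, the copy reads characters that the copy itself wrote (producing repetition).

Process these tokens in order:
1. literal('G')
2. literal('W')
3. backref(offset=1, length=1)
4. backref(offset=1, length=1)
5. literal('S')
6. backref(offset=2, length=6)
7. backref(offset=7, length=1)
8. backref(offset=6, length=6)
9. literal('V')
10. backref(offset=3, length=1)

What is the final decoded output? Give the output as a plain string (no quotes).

Answer: GWWWSWSWSWSSSWSWSSVS

Derivation:
Token 1: literal('G'). Output: "G"
Token 2: literal('W'). Output: "GW"
Token 3: backref(off=1, len=1). Copied 'W' from pos 1. Output: "GWW"
Token 4: backref(off=1, len=1). Copied 'W' from pos 2. Output: "GWWW"
Token 5: literal('S'). Output: "GWWWS"
Token 6: backref(off=2, len=6) (overlapping!). Copied 'WSWSWS' from pos 3. Output: "GWWWSWSWSWS"
Token 7: backref(off=7, len=1). Copied 'S' from pos 4. Output: "GWWWSWSWSWSS"
Token 8: backref(off=6, len=6). Copied 'SWSWSS' from pos 6. Output: "GWWWSWSWSWSSSWSWSS"
Token 9: literal('V'). Output: "GWWWSWSWSWSSSWSWSSV"
Token 10: backref(off=3, len=1). Copied 'S' from pos 16. Output: "GWWWSWSWSWSSSWSWSSVS"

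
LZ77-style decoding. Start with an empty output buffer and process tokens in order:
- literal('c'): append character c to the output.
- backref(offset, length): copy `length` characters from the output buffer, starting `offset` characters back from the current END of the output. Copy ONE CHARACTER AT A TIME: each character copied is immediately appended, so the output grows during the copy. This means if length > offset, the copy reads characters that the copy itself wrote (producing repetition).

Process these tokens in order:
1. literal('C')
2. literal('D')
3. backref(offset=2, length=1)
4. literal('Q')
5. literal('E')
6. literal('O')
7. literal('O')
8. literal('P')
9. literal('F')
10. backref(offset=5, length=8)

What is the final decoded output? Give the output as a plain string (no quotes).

Answer: CDCQEOOPFEOOPFEOO

Derivation:
Token 1: literal('C'). Output: "C"
Token 2: literal('D'). Output: "CD"
Token 3: backref(off=2, len=1). Copied 'C' from pos 0. Output: "CDC"
Token 4: literal('Q'). Output: "CDCQ"
Token 5: literal('E'). Output: "CDCQE"
Token 6: literal('O'). Output: "CDCQEO"
Token 7: literal('O'). Output: "CDCQEOO"
Token 8: literal('P'). Output: "CDCQEOOP"
Token 9: literal('F'). Output: "CDCQEOOPF"
Token 10: backref(off=5, len=8) (overlapping!). Copied 'EOOPFEOO' from pos 4. Output: "CDCQEOOPFEOOPFEOO"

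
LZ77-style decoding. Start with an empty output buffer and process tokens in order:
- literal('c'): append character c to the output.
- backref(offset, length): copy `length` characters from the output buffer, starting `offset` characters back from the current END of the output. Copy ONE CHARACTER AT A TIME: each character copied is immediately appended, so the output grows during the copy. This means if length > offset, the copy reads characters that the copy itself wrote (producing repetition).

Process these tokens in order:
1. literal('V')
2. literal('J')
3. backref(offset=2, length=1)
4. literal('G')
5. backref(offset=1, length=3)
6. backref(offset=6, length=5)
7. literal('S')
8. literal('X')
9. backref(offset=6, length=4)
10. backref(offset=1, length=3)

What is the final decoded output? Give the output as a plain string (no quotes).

Answer: VJVGGGGJVGGGSXVGGGGGG

Derivation:
Token 1: literal('V'). Output: "V"
Token 2: literal('J'). Output: "VJ"
Token 3: backref(off=2, len=1). Copied 'V' from pos 0. Output: "VJV"
Token 4: literal('G'). Output: "VJVG"
Token 5: backref(off=1, len=3) (overlapping!). Copied 'GGG' from pos 3. Output: "VJVGGGG"
Token 6: backref(off=6, len=5). Copied 'JVGGG' from pos 1. Output: "VJVGGGGJVGGG"
Token 7: literal('S'). Output: "VJVGGGGJVGGGS"
Token 8: literal('X'). Output: "VJVGGGGJVGGGSX"
Token 9: backref(off=6, len=4). Copied 'VGGG' from pos 8. Output: "VJVGGGGJVGGGSXVGGG"
Token 10: backref(off=1, len=3) (overlapping!). Copied 'GGG' from pos 17. Output: "VJVGGGGJVGGGSXVGGGGGG"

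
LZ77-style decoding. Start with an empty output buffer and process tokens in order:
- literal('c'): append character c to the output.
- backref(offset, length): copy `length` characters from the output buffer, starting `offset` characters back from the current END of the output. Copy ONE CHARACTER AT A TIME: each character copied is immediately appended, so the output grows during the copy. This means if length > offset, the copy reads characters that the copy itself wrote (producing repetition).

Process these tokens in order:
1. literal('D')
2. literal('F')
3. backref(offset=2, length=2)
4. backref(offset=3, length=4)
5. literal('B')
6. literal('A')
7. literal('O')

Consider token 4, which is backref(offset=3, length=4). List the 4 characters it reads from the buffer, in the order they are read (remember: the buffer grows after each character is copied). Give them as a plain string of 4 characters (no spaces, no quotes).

Token 1: literal('D'). Output: "D"
Token 2: literal('F'). Output: "DF"
Token 3: backref(off=2, len=2). Copied 'DF' from pos 0. Output: "DFDF"
Token 4: backref(off=3, len=4). Buffer before: "DFDF" (len 4)
  byte 1: read out[1]='F', append. Buffer now: "DFDFF"
  byte 2: read out[2]='D', append. Buffer now: "DFDFFD"
  byte 3: read out[3]='F', append. Buffer now: "DFDFFDF"
  byte 4: read out[4]='F', append. Buffer now: "DFDFFDFF"

Answer: FDFF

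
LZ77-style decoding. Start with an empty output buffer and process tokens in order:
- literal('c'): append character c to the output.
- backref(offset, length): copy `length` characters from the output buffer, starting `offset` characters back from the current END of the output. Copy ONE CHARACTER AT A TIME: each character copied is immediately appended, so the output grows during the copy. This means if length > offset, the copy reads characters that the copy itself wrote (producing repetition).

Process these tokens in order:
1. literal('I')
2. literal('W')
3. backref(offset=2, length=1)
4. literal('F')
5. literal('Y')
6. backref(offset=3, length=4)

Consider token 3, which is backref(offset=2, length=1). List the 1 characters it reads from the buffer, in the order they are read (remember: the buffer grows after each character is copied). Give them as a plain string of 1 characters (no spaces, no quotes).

Answer: I

Derivation:
Token 1: literal('I'). Output: "I"
Token 2: literal('W'). Output: "IW"
Token 3: backref(off=2, len=1). Buffer before: "IW" (len 2)
  byte 1: read out[0]='I', append. Buffer now: "IWI"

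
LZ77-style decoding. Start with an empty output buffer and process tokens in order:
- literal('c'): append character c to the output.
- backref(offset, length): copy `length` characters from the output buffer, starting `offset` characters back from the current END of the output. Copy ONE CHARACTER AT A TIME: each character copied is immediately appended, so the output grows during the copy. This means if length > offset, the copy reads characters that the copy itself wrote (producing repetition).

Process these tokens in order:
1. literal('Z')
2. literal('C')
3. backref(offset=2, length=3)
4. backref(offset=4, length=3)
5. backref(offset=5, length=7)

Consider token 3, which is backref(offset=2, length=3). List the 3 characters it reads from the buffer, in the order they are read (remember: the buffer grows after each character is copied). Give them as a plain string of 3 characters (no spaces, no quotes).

Token 1: literal('Z'). Output: "Z"
Token 2: literal('C'). Output: "ZC"
Token 3: backref(off=2, len=3). Buffer before: "ZC" (len 2)
  byte 1: read out[0]='Z', append. Buffer now: "ZCZ"
  byte 2: read out[1]='C', append. Buffer now: "ZCZC"
  byte 3: read out[2]='Z', append. Buffer now: "ZCZCZ"

Answer: ZCZ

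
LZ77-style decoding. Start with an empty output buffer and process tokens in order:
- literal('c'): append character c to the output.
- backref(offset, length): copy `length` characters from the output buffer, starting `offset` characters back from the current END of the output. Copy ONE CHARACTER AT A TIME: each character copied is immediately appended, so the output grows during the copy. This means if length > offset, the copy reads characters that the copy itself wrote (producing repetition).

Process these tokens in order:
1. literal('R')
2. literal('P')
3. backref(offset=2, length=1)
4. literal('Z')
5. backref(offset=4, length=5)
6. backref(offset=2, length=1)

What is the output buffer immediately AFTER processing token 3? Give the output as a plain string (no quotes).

Answer: RPR

Derivation:
Token 1: literal('R'). Output: "R"
Token 2: literal('P'). Output: "RP"
Token 3: backref(off=2, len=1). Copied 'R' from pos 0. Output: "RPR"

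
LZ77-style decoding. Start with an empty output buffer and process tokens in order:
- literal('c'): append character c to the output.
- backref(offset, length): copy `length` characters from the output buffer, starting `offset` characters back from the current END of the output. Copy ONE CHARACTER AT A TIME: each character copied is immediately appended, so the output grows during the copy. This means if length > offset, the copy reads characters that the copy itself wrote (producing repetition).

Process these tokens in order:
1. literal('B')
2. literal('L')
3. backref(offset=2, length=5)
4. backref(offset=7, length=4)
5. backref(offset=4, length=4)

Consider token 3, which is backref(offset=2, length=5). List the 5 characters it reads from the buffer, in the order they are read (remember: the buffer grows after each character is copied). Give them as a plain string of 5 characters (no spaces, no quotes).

Token 1: literal('B'). Output: "B"
Token 2: literal('L'). Output: "BL"
Token 3: backref(off=2, len=5). Buffer before: "BL" (len 2)
  byte 1: read out[0]='B', append. Buffer now: "BLB"
  byte 2: read out[1]='L', append. Buffer now: "BLBL"
  byte 3: read out[2]='B', append. Buffer now: "BLBLB"
  byte 4: read out[3]='L', append. Buffer now: "BLBLBL"
  byte 5: read out[4]='B', append. Buffer now: "BLBLBLB"

Answer: BLBLB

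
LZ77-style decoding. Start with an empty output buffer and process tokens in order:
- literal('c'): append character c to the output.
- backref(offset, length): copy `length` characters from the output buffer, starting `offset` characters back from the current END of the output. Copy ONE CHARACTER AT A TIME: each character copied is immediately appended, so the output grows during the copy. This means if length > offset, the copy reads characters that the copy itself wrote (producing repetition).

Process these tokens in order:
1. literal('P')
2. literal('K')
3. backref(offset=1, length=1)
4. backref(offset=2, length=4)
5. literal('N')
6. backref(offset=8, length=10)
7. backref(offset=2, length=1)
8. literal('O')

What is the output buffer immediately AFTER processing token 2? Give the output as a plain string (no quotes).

Token 1: literal('P'). Output: "P"
Token 2: literal('K'). Output: "PK"

Answer: PK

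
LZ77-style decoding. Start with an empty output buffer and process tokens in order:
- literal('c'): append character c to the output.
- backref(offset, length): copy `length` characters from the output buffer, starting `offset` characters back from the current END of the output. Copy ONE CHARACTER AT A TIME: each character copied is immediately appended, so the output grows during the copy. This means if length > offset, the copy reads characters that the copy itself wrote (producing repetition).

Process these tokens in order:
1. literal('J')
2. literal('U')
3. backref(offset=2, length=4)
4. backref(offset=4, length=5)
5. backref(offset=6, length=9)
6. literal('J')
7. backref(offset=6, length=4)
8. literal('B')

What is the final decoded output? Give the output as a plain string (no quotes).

Answer: JUJUJUJUJUJUJUJUJUJUJUJUJB

Derivation:
Token 1: literal('J'). Output: "J"
Token 2: literal('U'). Output: "JU"
Token 3: backref(off=2, len=4) (overlapping!). Copied 'JUJU' from pos 0. Output: "JUJUJU"
Token 4: backref(off=4, len=5) (overlapping!). Copied 'JUJUJ' from pos 2. Output: "JUJUJUJUJUJ"
Token 5: backref(off=6, len=9) (overlapping!). Copied 'UJUJUJUJU' from pos 5. Output: "JUJUJUJUJUJUJUJUJUJU"
Token 6: literal('J'). Output: "JUJUJUJUJUJUJUJUJUJUJ"
Token 7: backref(off=6, len=4). Copied 'UJUJ' from pos 15. Output: "JUJUJUJUJUJUJUJUJUJUJUJUJ"
Token 8: literal('B'). Output: "JUJUJUJUJUJUJUJUJUJUJUJUJB"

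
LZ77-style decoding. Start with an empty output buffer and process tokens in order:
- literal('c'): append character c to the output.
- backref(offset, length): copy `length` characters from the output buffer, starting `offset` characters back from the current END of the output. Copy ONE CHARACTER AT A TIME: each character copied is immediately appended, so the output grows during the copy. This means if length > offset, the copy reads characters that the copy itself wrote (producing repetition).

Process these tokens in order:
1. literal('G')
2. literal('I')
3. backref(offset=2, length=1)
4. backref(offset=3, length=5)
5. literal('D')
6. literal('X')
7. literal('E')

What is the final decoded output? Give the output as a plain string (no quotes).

Token 1: literal('G'). Output: "G"
Token 2: literal('I'). Output: "GI"
Token 3: backref(off=2, len=1). Copied 'G' from pos 0. Output: "GIG"
Token 4: backref(off=3, len=5) (overlapping!). Copied 'GIGGI' from pos 0. Output: "GIGGIGGI"
Token 5: literal('D'). Output: "GIGGIGGID"
Token 6: literal('X'). Output: "GIGGIGGIDX"
Token 7: literal('E'). Output: "GIGGIGGIDXE"

Answer: GIGGIGGIDXE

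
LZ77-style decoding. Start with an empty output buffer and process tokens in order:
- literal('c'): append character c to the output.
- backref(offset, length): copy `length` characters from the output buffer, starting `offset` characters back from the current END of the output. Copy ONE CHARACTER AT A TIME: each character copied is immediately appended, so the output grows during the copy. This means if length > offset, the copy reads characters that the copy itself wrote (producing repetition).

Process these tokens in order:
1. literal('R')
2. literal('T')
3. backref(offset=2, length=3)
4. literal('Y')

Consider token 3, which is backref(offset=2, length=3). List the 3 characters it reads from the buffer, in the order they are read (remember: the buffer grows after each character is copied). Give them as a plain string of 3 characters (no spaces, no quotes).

Token 1: literal('R'). Output: "R"
Token 2: literal('T'). Output: "RT"
Token 3: backref(off=2, len=3). Buffer before: "RT" (len 2)
  byte 1: read out[0]='R', append. Buffer now: "RTR"
  byte 2: read out[1]='T', append. Buffer now: "RTRT"
  byte 3: read out[2]='R', append. Buffer now: "RTRTR"

Answer: RTR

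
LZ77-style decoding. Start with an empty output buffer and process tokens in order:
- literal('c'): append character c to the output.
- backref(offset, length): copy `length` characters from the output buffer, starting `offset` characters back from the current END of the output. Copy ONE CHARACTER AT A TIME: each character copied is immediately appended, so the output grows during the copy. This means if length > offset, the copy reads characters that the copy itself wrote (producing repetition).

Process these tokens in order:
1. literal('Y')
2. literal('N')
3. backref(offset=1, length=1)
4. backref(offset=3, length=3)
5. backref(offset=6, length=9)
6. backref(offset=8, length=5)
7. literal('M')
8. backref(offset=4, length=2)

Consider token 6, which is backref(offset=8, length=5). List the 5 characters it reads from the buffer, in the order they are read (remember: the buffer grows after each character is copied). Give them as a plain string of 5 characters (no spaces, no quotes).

Answer: NNYNN

Derivation:
Token 1: literal('Y'). Output: "Y"
Token 2: literal('N'). Output: "YN"
Token 3: backref(off=1, len=1). Copied 'N' from pos 1. Output: "YNN"
Token 4: backref(off=3, len=3). Copied 'YNN' from pos 0. Output: "YNNYNN"
Token 5: backref(off=6, len=9) (overlapping!). Copied 'YNNYNNYNN' from pos 0. Output: "YNNYNNYNNYNNYNN"
Token 6: backref(off=8, len=5). Buffer before: "YNNYNNYNNYNNYNN" (len 15)
  byte 1: read out[7]='N', append. Buffer now: "YNNYNNYNNYNNYNNN"
  byte 2: read out[8]='N', append. Buffer now: "YNNYNNYNNYNNYNNNN"
  byte 3: read out[9]='Y', append. Buffer now: "YNNYNNYNNYNNYNNNNY"
  byte 4: read out[10]='N', append. Buffer now: "YNNYNNYNNYNNYNNNNYN"
  byte 5: read out[11]='N', append. Buffer now: "YNNYNNYNNYNNYNNNNYNN"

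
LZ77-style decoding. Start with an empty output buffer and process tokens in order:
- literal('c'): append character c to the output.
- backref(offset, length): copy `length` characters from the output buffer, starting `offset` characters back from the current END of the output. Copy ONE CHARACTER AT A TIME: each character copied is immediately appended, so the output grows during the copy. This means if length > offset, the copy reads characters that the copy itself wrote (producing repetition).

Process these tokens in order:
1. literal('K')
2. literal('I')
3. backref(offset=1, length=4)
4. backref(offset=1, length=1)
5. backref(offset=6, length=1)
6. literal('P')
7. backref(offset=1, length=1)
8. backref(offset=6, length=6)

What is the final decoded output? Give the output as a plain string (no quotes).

Answer: KIIIIIIIPPIIIIPP

Derivation:
Token 1: literal('K'). Output: "K"
Token 2: literal('I'). Output: "KI"
Token 3: backref(off=1, len=4) (overlapping!). Copied 'IIII' from pos 1. Output: "KIIIII"
Token 4: backref(off=1, len=1). Copied 'I' from pos 5. Output: "KIIIIII"
Token 5: backref(off=6, len=1). Copied 'I' from pos 1. Output: "KIIIIIII"
Token 6: literal('P'). Output: "KIIIIIIIP"
Token 7: backref(off=1, len=1). Copied 'P' from pos 8. Output: "KIIIIIIIPP"
Token 8: backref(off=6, len=6). Copied 'IIIIPP' from pos 4. Output: "KIIIIIIIPPIIIIPP"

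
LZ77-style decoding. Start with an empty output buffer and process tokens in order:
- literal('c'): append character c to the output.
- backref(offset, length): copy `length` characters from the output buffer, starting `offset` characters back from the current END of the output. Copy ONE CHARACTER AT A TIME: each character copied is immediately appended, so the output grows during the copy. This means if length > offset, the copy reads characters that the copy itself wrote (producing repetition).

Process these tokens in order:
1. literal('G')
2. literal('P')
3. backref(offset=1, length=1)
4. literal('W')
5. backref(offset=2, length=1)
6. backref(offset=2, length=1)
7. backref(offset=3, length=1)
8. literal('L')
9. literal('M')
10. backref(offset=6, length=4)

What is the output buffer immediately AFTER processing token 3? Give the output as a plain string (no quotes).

Token 1: literal('G'). Output: "G"
Token 2: literal('P'). Output: "GP"
Token 3: backref(off=1, len=1). Copied 'P' from pos 1. Output: "GPP"

Answer: GPP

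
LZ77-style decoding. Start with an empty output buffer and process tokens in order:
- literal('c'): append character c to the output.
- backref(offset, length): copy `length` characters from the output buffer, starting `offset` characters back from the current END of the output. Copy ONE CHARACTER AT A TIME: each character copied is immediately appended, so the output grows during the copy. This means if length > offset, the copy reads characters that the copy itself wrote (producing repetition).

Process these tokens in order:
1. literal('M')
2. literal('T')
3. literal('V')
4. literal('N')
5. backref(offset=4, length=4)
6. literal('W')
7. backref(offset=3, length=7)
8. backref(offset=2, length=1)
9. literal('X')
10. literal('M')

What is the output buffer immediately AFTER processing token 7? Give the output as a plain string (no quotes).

Answer: MTVNMTVNWVNWVNWV

Derivation:
Token 1: literal('M'). Output: "M"
Token 2: literal('T'). Output: "MT"
Token 3: literal('V'). Output: "MTV"
Token 4: literal('N'). Output: "MTVN"
Token 5: backref(off=4, len=4). Copied 'MTVN' from pos 0. Output: "MTVNMTVN"
Token 6: literal('W'). Output: "MTVNMTVNW"
Token 7: backref(off=3, len=7) (overlapping!). Copied 'VNWVNWV' from pos 6. Output: "MTVNMTVNWVNWVNWV"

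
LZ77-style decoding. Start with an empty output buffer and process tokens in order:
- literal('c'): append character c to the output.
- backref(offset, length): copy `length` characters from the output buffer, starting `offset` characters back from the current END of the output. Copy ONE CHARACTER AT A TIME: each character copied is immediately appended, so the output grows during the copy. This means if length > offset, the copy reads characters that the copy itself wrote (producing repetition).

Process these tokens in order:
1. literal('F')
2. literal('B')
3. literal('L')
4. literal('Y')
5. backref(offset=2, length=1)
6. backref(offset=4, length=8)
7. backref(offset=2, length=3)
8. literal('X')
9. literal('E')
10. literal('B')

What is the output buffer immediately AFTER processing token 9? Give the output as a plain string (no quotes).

Answer: FBLYLBLYLBLYLYLYXE

Derivation:
Token 1: literal('F'). Output: "F"
Token 2: literal('B'). Output: "FB"
Token 3: literal('L'). Output: "FBL"
Token 4: literal('Y'). Output: "FBLY"
Token 5: backref(off=2, len=1). Copied 'L' from pos 2. Output: "FBLYL"
Token 6: backref(off=4, len=8) (overlapping!). Copied 'BLYLBLYL' from pos 1. Output: "FBLYLBLYLBLYL"
Token 7: backref(off=2, len=3) (overlapping!). Copied 'YLY' from pos 11. Output: "FBLYLBLYLBLYLYLY"
Token 8: literal('X'). Output: "FBLYLBLYLBLYLYLYX"
Token 9: literal('E'). Output: "FBLYLBLYLBLYLYLYXE"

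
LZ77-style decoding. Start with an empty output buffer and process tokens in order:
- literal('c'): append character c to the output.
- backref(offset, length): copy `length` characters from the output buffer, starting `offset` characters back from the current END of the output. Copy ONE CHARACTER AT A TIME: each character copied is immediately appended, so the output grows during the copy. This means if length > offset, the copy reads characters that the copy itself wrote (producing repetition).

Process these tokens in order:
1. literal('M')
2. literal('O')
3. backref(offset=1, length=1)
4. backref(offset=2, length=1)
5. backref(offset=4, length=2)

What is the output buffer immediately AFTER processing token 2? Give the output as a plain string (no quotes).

Token 1: literal('M'). Output: "M"
Token 2: literal('O'). Output: "MO"

Answer: MO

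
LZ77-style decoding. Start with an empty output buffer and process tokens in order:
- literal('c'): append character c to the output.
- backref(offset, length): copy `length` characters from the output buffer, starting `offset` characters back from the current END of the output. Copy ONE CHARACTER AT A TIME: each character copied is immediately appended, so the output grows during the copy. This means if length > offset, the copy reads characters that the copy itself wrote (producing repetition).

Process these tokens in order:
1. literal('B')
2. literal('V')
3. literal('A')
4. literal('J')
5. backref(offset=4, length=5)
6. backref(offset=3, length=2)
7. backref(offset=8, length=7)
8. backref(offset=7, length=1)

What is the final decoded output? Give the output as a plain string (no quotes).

Token 1: literal('B'). Output: "B"
Token 2: literal('V'). Output: "BV"
Token 3: literal('A'). Output: "BVA"
Token 4: literal('J'). Output: "BVAJ"
Token 5: backref(off=4, len=5) (overlapping!). Copied 'BVAJB' from pos 0. Output: "BVAJBVAJB"
Token 6: backref(off=3, len=2). Copied 'AJ' from pos 6. Output: "BVAJBVAJBAJ"
Token 7: backref(off=8, len=7). Copied 'JBVAJBA' from pos 3. Output: "BVAJBVAJBAJJBVAJBA"
Token 8: backref(off=7, len=1). Copied 'J' from pos 11. Output: "BVAJBVAJBAJJBVAJBAJ"

Answer: BVAJBVAJBAJJBVAJBAJ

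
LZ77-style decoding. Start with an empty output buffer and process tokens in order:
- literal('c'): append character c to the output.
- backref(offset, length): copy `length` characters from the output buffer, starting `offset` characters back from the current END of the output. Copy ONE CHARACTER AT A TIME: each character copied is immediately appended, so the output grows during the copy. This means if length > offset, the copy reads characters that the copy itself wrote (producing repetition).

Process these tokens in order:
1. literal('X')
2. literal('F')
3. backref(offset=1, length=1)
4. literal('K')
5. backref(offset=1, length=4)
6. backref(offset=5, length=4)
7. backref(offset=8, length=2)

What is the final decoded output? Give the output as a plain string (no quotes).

Token 1: literal('X'). Output: "X"
Token 2: literal('F'). Output: "XF"
Token 3: backref(off=1, len=1). Copied 'F' from pos 1. Output: "XFF"
Token 4: literal('K'). Output: "XFFK"
Token 5: backref(off=1, len=4) (overlapping!). Copied 'KKKK' from pos 3. Output: "XFFKKKKK"
Token 6: backref(off=5, len=4). Copied 'KKKK' from pos 3. Output: "XFFKKKKKKKKK"
Token 7: backref(off=8, len=2). Copied 'KK' from pos 4. Output: "XFFKKKKKKKKKKK"

Answer: XFFKKKKKKKKKKK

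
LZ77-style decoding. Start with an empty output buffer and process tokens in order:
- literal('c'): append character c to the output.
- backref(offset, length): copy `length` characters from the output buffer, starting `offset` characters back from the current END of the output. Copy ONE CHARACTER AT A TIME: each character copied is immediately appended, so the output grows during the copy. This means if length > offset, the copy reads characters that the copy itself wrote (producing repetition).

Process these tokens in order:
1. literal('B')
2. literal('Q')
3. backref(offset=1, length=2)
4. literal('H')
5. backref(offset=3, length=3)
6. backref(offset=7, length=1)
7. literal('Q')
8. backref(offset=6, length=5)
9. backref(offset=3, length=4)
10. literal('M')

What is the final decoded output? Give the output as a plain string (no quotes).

Token 1: literal('B'). Output: "B"
Token 2: literal('Q'). Output: "BQ"
Token 3: backref(off=1, len=2) (overlapping!). Copied 'QQ' from pos 1. Output: "BQQQ"
Token 4: literal('H'). Output: "BQQQH"
Token 5: backref(off=3, len=3). Copied 'QQH' from pos 2. Output: "BQQQHQQH"
Token 6: backref(off=7, len=1). Copied 'Q' from pos 1. Output: "BQQQHQQHQ"
Token 7: literal('Q'). Output: "BQQQHQQHQQ"
Token 8: backref(off=6, len=5). Copied 'HQQHQ' from pos 4. Output: "BQQQHQQHQQHQQHQ"
Token 9: backref(off=3, len=4) (overlapping!). Copied 'QHQQ' from pos 12. Output: "BQQQHQQHQQHQQHQQHQQ"
Token 10: literal('M'). Output: "BQQQHQQHQQHQQHQQHQQM"

Answer: BQQQHQQHQQHQQHQQHQQM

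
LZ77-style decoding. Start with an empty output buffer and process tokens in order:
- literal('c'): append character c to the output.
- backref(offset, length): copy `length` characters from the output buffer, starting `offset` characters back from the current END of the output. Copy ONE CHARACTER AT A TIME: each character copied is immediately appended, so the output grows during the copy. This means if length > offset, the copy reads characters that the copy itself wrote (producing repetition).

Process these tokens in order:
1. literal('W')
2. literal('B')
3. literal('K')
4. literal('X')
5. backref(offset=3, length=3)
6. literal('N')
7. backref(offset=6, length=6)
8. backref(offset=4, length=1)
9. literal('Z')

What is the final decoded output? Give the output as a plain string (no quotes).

Token 1: literal('W'). Output: "W"
Token 2: literal('B'). Output: "WB"
Token 3: literal('K'). Output: "WBK"
Token 4: literal('X'). Output: "WBKX"
Token 5: backref(off=3, len=3). Copied 'BKX' from pos 1. Output: "WBKXBKX"
Token 6: literal('N'). Output: "WBKXBKXN"
Token 7: backref(off=6, len=6). Copied 'KXBKXN' from pos 2. Output: "WBKXBKXNKXBKXN"
Token 8: backref(off=4, len=1). Copied 'B' from pos 10. Output: "WBKXBKXNKXBKXNB"
Token 9: literal('Z'). Output: "WBKXBKXNKXBKXNBZ"

Answer: WBKXBKXNKXBKXNBZ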